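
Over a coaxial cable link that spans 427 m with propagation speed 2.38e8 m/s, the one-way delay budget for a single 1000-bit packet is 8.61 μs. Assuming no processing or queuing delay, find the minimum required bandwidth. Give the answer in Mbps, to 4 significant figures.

Propagation delay = 427 / 238000000 = 1.79412 μs.
Transmission budget = 8.61 − 1.79412 = 6.81588 μs.
R ≥ L / t_tx = 1000 bits / 6.81588e-06 s = 146.7 Mbps.

146.7 Mbps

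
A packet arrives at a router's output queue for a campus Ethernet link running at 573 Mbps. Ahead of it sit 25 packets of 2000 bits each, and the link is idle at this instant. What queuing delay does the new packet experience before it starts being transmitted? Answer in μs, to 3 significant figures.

87.3 μs

Each queued packet: L/R = 2000/573000000 = 3.4904 μs.
25 queued → 87.26 μs.
Queuing delay = 87.3 μs.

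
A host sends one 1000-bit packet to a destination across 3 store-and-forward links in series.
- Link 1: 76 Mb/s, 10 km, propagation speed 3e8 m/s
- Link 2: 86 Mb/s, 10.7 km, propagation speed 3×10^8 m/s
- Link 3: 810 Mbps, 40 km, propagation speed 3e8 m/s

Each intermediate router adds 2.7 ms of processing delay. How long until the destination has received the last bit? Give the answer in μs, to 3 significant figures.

5630 μs

Transmission delays (L/R per hop): 13.1579, 11.6279, 1.23457 μs; sum = 26.0204 μs.
Propagation delays (d/s per hop): 33.3333, 35.6667, 133.333 μs; sum = 202.333 μs.
Processing at 2 router(s): 2 × 2.7 ms = 5400 μs.
End-to-end = 5630 μs.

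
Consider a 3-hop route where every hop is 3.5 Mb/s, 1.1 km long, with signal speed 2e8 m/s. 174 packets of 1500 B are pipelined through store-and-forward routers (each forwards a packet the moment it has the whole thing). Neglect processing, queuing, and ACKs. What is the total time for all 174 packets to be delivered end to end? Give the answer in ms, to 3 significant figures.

603 ms

Per-hop transmission t_tx = L/R = 12000/3500000 = 3.42857 ms.
Per-hop propagation t_prop = 1100/200000000 = 0.0055 ms.
Pipeline fill: first packet needs 3·t_tx to clear all hops; remaining 173 packets each add one t_tx.
Total = (3+174-1)·t_tx + 3·t_prop = 176·3.42857 + 3·0.0055 = 603 ms.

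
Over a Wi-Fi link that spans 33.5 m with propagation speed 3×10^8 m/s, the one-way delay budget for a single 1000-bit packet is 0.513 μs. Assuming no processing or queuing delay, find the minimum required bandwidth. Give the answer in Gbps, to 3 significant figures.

2.49 Gbps

Propagation delay = 33.5 / 300000000 = 0.111667 μs.
Transmission budget = 0.513 − 0.111667 = 0.401333 μs.
R ≥ L / t_tx = 1000 bits / 4.01333e-07 s = 2.49 Gbps.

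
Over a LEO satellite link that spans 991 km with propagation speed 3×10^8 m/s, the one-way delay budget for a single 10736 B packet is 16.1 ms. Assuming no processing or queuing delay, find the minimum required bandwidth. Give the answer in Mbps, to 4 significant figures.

L = 85888 bits.
Propagation delay = 991000 / 300000000 = 3.30333 ms.
Transmission budget = 16.1 − 3.30333 = 12.7967 ms.
R ≥ L / t_tx = 85888 bits / 0.0127967 s = 6.712 Mbps.

6.712 Mbps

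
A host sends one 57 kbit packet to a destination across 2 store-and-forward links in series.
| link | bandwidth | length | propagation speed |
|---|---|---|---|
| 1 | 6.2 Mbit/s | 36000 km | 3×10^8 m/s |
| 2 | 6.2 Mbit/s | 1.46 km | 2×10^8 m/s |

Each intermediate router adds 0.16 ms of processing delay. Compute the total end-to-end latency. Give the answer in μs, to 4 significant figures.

L = 57000 bits.
Transmission delay per hop = L/R = 57000/6200000 = 9193.55 μs; 2 hops → 18387.1 μs.
Propagation delays (d/s per hop): 120000, 7.3 μs; sum = 120007 μs.
Processing at 1 router(s): 1 × 0.16 ms = 160 μs.
End-to-end = 138600 μs.

138600 μs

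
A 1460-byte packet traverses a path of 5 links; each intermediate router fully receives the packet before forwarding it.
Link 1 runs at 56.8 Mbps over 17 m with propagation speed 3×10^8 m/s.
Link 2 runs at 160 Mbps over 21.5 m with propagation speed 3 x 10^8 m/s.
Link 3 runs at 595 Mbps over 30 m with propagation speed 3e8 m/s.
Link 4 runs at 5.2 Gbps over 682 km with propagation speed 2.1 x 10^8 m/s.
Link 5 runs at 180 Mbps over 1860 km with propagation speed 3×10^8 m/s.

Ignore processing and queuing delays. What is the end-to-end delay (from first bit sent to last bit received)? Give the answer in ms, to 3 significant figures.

L = 1460 × 8 = 11680 bits.
Transmission delays (L/R per hop): 0.205634, 0.073, 0.0196303, 0.00224615, 0.0648889 ms; sum = 0.365399 ms.
Propagation delays (d/s per hop): 5.66667e-05, 7.16667e-05, 0.0001, 3.24762, 6.2 ms; sum = 9.44785 ms.
End-to-end = 9.81 ms.

9.81 ms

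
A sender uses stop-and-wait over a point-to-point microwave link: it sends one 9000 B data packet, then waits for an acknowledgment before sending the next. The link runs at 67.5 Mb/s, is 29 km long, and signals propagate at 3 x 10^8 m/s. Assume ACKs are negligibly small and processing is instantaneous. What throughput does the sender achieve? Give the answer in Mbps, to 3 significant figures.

57.1 Mbps

t_tx = L/R = 72000/67500000 = 0.00106667 s.
t_prop = 29000/300000000 = 9.66667e-05 s; RTT = 0.000193333 s.
Cycle = t_tx + RTT = 0.00126 s.
Throughput = L / cycle = 72000 / 0.00126 = 57.1 Mbps.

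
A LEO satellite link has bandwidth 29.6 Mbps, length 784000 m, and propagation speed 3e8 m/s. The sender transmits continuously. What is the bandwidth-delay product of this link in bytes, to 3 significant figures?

Propagation delay = 784000 / 300000000 = 0.00261333 s.
BDP = R × t_prop = 29600000 × 0.00261333 = 77354.7 bits.
In bytes: 77354.7/8 = 9670 bytes.

9670 bytes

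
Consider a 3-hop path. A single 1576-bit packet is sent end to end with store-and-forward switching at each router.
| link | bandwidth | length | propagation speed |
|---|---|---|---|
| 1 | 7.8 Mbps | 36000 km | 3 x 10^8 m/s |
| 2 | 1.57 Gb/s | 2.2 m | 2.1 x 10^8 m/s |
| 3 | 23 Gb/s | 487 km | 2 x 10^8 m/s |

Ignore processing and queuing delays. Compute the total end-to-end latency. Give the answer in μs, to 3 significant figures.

123000 μs

Transmission delays (L/R per hop): 202.051, 1.00382, 0.0685217 μs; sum = 203.124 μs.
Propagation delays (d/s per hop): 120000, 0.0104762, 2435 μs; sum = 122435 μs.
End-to-end = 123000 μs.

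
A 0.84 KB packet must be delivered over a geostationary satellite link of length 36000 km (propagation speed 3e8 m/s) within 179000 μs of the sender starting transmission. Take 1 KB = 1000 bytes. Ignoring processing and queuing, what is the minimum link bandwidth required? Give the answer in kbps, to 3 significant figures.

L = 6720 bits.
Propagation delay = 36000000 / 300000000 = 120000 μs.
Transmission budget = 179000 − 120000 = 59000 μs.
R ≥ L / t_tx = 6720 bits / 0.059 s = 114 kbps.

114 kbps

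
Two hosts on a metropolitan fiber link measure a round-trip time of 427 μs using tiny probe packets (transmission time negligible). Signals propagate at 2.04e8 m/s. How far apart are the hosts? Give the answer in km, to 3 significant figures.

One-way propagation = RTT/2 = 213.5 μs.
d = s × t = 204000000 × 0.0002135 = 43.6 km.

43.6 km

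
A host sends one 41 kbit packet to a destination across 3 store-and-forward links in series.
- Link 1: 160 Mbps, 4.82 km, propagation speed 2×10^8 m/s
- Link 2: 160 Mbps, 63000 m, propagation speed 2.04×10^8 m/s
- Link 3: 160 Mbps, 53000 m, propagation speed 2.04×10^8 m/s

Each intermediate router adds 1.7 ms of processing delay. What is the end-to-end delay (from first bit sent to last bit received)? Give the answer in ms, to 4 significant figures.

4.761 ms

L = 41000 bits.
Transmission delay per hop = L/R = 41000/160000000 = 0.25625 ms; 3 hops → 0.76875 ms.
Propagation delays (d/s per hop): 0.0241, 0.308824, 0.259804 ms; sum = 0.592727 ms.
Processing at 2 router(s): 2 × 1.7 ms = 3.4 ms.
End-to-end = 4.761 ms.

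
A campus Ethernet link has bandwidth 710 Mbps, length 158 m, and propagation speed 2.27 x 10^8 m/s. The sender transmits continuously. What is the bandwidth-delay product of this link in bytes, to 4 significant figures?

Propagation delay = 158 / 227000000 = 6.96035e-07 s.
BDP = R × t_prop = 710000000 × 6.96035e-07 = 494.185 bits.
In bytes: 494.185/8 = 61.77 bytes.

61.77 bytes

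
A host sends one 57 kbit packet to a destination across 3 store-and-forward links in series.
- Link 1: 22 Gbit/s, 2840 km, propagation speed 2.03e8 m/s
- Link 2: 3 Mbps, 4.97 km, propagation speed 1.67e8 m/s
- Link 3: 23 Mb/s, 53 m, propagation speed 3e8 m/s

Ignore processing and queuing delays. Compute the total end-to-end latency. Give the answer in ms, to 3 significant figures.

35.5 ms

L = 57000 bits.
Transmission delays (L/R per hop): 0.00259091, 19, 2.47826 ms; sum = 21.4809 ms.
Propagation delays (d/s per hop): 13.9901, 0.0297605, 0.000176667 ms; sum = 14.0201 ms.
End-to-end = 35.5 ms.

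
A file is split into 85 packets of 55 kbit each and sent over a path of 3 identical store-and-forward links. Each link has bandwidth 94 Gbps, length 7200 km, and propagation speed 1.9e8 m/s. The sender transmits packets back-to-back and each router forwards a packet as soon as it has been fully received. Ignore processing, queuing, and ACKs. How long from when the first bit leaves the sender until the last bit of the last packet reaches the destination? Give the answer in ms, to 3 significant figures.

114 ms

Per-hop transmission t_tx = L/R = 55000/94000000000 = 0.000585106 ms.
Per-hop propagation t_prop = 7200000/190000000 = 37.8947 ms.
Pipeline fill: first packet needs 3·t_tx to clear all hops; remaining 84 packets each add one t_tx.
Total = (3+85-1)·t_tx + 3·t_prop = 87·0.000585106 + 3·37.8947 = 114 ms.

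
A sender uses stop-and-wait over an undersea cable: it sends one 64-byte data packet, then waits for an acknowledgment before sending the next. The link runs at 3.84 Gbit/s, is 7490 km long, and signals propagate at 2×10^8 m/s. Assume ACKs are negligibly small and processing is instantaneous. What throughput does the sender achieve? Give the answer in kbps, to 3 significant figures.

6.84 kbps

t_tx = L/R = 512/3840000000 = 1.33333e-07 s.
t_prop = 7490000/200000000 = 0.03745 s; RTT = 0.0749 s.
Cycle = t_tx + RTT = 0.0749001 s.
Throughput = L / cycle = 512 / 0.0749001 = 6.84 kbps.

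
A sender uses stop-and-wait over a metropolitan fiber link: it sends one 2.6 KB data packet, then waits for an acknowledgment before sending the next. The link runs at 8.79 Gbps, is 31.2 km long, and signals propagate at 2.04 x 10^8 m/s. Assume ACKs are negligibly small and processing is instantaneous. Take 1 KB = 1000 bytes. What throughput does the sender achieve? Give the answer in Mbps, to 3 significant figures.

67.5 Mbps

t_tx = L/R = 20800/8790000000 = 2.36633e-06 s.
t_prop = 31200/204000000 = 0.000152941 s; RTT = 0.000305882 s.
Cycle = t_tx + RTT = 0.000308249 s.
Throughput = L / cycle = 20800 / 0.000308249 = 67.5 Mbps.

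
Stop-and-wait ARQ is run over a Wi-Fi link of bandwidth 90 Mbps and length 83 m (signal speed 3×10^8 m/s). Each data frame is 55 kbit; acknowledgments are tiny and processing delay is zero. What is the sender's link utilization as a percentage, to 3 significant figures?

99.9 %

t_tx = L/R = 55000/90000000 = 0.000611111 s.
t_prop = 83/300000000 = 2.76667e-07 s; RTT = 5.53333e-07 s.
Cycle = t_tx + RTT = 0.000611664 s.
Utilization = t_tx / cycle = 0.000611111/0.000611664 = 99.9 %.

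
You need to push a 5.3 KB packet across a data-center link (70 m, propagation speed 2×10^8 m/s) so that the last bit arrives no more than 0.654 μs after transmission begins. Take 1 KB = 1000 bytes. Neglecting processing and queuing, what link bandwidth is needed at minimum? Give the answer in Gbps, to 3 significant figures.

L = 42400 bits.
Propagation delay = 70 / 200000000 = 0.35 μs.
Transmission budget = 0.654 − 0.35 = 0.304 μs.
R ≥ L / t_tx = 42400 bits / 3.04e-07 s = 139 Gbps.

139 Gbps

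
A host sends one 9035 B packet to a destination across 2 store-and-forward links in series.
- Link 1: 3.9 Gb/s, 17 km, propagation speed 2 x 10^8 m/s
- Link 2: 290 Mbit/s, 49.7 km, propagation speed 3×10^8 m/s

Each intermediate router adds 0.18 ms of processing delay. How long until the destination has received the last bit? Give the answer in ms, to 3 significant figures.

L = 9035 × 8 = 72280 bits.
Transmission delays (L/R per hop): 0.0185333, 0.249241 ms; sum = 0.267775 ms.
Propagation delays (d/s per hop): 0.085, 0.165667 ms; sum = 0.250667 ms.
Processing at 1 router(s): 1 × 0.18 ms = 0.18 ms.
End-to-end = 0.698 ms.

0.698 ms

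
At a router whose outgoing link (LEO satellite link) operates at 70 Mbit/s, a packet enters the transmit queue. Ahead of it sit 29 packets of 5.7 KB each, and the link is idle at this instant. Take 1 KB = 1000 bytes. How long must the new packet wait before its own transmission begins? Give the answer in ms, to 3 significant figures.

Each queued packet: L/R = 45600/70000000 = 0.651429 ms.
29 queued → 18.8914 ms.
Queuing delay = 18.9 ms.

18.9 ms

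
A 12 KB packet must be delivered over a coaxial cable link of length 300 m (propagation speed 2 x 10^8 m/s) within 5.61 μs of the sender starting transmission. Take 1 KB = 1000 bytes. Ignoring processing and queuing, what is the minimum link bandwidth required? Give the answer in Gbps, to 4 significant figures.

L = 96000 bits.
Propagation delay = 300 / 200000000 = 1.5 μs.
Transmission budget = 5.61 − 1.5 = 4.11 μs.
R ≥ L / t_tx = 96000 bits / 4.11e-06 s = 23.36 Gbps.

23.36 Gbps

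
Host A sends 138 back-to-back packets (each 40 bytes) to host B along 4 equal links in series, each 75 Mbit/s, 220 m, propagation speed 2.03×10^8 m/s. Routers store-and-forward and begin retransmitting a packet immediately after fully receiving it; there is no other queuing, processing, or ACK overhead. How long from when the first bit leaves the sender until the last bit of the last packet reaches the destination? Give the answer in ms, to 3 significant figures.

Per-hop transmission t_tx = L/R = 320/75000000 = 0.00426667 ms.
Per-hop propagation t_prop = 220/2.03e+08 = 0.00108374 ms.
Pipeline fill: first packet needs 4·t_tx to clear all hops; remaining 137 packets each add one t_tx.
Total = (4+138-1)·t_tx + 4·t_prop = 141·0.00426667 + 4·0.00108374 = 0.606 ms.

0.606 ms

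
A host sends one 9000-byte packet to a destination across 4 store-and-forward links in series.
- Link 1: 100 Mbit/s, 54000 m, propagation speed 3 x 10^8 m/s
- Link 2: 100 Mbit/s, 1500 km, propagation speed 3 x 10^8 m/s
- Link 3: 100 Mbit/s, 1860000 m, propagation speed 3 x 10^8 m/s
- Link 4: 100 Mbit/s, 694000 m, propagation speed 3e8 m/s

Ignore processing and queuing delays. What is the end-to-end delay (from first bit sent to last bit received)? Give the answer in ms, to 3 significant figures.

16.6 ms

L = 9000 × 8 = 72000 bits.
Transmission delay per hop = L/R = 72000/100000000 = 0.72 ms; 4 hops → 2.88 ms.
Propagation delays (d/s per hop): 0.18, 5, 6.2, 2.31333 ms; sum = 13.6933 ms.
End-to-end = 16.6 ms.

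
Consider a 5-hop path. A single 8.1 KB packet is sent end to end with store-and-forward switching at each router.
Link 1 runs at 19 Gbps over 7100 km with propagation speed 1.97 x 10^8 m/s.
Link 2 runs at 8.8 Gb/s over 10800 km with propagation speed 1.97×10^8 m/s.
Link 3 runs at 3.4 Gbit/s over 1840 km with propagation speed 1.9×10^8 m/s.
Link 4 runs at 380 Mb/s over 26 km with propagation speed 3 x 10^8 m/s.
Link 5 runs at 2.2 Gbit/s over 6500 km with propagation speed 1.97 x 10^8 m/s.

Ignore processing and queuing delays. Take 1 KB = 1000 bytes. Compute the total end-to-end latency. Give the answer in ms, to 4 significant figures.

133.9 ms

L = 64800 bits.
Transmission delays (L/R per hop): 0.00341053, 0.00736364, 0.0190588, 0.170526, 0.0294545 ms; sum = 0.229814 ms.
Propagation delays (d/s per hop): 36.0406, 54.8223, 9.68421, 0.0866667, 32.9949 ms; sum = 133.629 ms.
End-to-end = 133.9 ms.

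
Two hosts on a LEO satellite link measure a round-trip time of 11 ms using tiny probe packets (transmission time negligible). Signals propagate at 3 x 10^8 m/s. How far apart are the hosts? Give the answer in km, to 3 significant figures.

1650 km

One-way propagation = RTT/2 = 5.5 ms.
d = s × t = 300000000 × 0.0055 = 1650 km.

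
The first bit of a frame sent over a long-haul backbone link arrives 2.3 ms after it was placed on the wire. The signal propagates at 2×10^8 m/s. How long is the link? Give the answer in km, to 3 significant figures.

460 km

d = s × t_prop = 200000000 × 0.0023 = 460 km.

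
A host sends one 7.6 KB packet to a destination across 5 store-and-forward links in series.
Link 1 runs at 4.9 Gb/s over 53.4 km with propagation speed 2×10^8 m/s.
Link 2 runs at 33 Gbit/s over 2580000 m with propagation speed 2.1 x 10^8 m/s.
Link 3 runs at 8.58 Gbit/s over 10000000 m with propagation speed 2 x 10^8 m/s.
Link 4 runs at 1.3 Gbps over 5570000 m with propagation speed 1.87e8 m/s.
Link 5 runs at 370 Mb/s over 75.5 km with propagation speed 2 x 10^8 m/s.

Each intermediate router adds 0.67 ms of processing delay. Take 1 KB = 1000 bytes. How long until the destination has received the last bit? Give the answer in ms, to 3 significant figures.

95.6 ms

L = 60800 bits.
Transmission delays (L/R per hop): 0.0124082, 0.00184242, 0.00708625, 0.0467692, 0.164324 ms; sum = 0.23243 ms.
Propagation delays (d/s per hop): 0.267, 12.2857, 50, 29.7861, 0.3775 ms; sum = 92.7163 ms.
Processing at 4 router(s): 4 × 0.67 ms = 2.68 ms.
End-to-end = 95.6 ms.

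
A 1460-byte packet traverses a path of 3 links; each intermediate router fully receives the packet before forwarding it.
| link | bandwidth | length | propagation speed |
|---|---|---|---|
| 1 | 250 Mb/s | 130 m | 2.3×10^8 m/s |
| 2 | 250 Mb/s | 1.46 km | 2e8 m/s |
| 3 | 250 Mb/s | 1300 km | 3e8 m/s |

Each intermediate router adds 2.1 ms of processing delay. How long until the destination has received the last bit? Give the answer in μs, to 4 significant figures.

8681 μs

L = 1460 × 8 = 11680 bits.
Transmission delay per hop = L/R = 11680/250000000 = 46.72 μs; 3 hops → 140.16 μs.
Propagation delays (d/s per hop): 0.565217, 7.3, 4333.33 μs; sum = 4341.2 μs.
Processing at 2 router(s): 2 × 2.1 ms = 4200 μs.
End-to-end = 8681 μs.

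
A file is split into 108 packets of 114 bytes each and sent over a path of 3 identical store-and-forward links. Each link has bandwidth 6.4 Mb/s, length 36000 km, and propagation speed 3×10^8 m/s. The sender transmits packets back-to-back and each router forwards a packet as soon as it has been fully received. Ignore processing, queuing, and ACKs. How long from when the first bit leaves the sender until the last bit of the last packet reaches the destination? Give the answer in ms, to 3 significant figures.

376 ms

Per-hop transmission t_tx = L/R = 912/6400000 = 0.1425 ms.
Per-hop propagation t_prop = 36000000/300000000 = 120 ms.
Pipeline fill: first packet needs 3·t_tx to clear all hops; remaining 107 packets each add one t_tx.
Total = (3+108-1)·t_tx + 3·t_prop = 110·0.1425 + 3·120 = 376 ms.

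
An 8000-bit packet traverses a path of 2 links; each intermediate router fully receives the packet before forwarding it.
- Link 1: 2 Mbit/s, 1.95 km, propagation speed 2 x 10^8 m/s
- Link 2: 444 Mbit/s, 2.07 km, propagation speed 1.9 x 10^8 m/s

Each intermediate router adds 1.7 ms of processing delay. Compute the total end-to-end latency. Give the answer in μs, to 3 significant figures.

Transmission delays (L/R per hop): 4000, 18.018 μs; sum = 4018.02 μs.
Propagation delays (d/s per hop): 9.75, 10.8947 μs; sum = 20.6447 μs.
Processing at 1 router(s): 1 × 1.7 ms = 1700 μs.
End-to-end = 5740 μs.

5740 μs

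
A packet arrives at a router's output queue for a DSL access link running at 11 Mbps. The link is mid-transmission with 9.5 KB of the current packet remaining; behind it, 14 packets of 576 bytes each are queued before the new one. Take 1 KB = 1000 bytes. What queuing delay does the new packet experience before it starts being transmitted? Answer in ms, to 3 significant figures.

Each queued packet: L/R = 4608/11000000 = 0.418909 ms.
14 queued → 5.86473 ms.
Plus remaining 76000 bits of current packet: 6.90909 ms.
Queuing delay = 12.8 ms.

12.8 ms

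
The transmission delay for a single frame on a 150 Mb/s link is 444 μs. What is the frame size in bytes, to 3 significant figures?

L = R × t_tx = 150000000 b/s × 0.000444 s = 66600 bits.
In bytes: 66600 / 8 = 8330 bytes.

8330 bytes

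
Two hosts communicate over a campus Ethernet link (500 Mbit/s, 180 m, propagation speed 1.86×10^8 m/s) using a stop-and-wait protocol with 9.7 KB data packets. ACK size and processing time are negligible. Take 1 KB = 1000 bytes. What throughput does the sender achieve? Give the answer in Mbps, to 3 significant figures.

494 Mbps

t_tx = L/R = 77600/500000000 = 0.0001552 s.
t_prop = 180/186000000 = 9.67742e-07 s; RTT = 1.93548e-06 s.
Cycle = t_tx + RTT = 0.000157135 s.
Throughput = L / cycle = 77600 / 0.000157135 = 494 Mbps.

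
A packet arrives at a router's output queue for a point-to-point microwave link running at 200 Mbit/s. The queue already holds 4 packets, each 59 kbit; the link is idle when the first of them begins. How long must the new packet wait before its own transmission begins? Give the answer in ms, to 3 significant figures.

1.18 ms

Each queued packet: L/R = 59000/200000000 = 0.295 ms.
4 queued → 1.18 ms.
Queuing delay = 1.18 ms.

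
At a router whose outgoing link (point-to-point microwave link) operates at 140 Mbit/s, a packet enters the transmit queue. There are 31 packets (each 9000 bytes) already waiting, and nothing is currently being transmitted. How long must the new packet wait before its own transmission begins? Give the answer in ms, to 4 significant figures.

15.94 ms

Each queued packet: L/R = 72000/140000000 = 0.514286 ms.
31 queued → 15.9429 ms.
Queuing delay = 15.94 ms.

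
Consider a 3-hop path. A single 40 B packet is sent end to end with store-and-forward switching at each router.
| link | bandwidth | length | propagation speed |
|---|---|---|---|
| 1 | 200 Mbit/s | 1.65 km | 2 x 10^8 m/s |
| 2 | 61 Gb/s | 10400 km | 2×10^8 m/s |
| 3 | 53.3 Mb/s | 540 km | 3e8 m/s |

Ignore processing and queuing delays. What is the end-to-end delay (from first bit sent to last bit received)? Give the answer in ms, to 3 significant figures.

L = 40 × 8 = 320 bits.
Transmission delays (L/R per hop): 0.0016, 5.2459e-06, 0.00600375 ms; sum = 0.007609 ms.
Propagation delays (d/s per hop): 0.00825, 52, 1.8 ms; sum = 53.8083 ms.
End-to-end = 53.8 ms.

53.8 ms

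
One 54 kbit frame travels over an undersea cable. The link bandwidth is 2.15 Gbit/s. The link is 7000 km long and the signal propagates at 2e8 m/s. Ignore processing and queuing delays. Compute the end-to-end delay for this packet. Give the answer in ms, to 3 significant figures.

L = 54000 bits.
Transmission delay = L/R = 54000 / 2150000000 = 0.0251163 ms.
Propagation delay = d/s = 7000000 m / 200000000 m/s = 35 ms.
Total = 35.0 ms.

35.0 ms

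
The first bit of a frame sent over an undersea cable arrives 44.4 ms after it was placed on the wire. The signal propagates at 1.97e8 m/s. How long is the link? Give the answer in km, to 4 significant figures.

d = s × t_prop = 197000000 × 0.0444 = 8747 km.

8747 km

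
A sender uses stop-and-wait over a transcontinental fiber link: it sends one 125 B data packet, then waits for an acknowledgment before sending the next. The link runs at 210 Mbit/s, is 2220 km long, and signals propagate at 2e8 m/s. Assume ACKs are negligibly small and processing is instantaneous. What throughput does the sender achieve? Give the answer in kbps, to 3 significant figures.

t_tx = L/R = 1000/210000000 = 4.7619e-06 s.
t_prop = 2220000/200000000 = 0.0111 s; RTT = 0.0222 s.
Cycle = t_tx + RTT = 0.0222048 s.
Throughput = L / cycle = 1000 / 0.0222048 = 45.0 kbps.

45.0 kbps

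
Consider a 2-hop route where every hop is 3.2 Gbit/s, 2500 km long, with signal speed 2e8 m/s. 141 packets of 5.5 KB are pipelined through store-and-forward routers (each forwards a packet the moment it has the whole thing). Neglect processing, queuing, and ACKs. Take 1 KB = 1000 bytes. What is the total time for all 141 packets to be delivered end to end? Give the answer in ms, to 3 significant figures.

27.0 ms

Per-hop transmission t_tx = L/R = 44000/3200000000 = 0.01375 ms.
Per-hop propagation t_prop = 2500000/200000000 = 12.5 ms.
Pipeline fill: first packet needs 2·t_tx to clear all hops; remaining 140 packets each add one t_tx.
Total = (2+141-1)·t_tx + 2·t_prop = 142·0.01375 + 2·12.5 = 27.0 ms.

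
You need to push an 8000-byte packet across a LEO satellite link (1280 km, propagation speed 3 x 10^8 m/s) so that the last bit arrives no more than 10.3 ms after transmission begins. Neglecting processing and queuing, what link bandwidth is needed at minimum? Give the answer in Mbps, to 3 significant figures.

10.6 Mbps

L = 64000 bits.
Propagation delay = 1280000 / 300000000 = 4.26667 ms.
Transmission budget = 10.3 − 4.26667 = 6.03333 ms.
R ≥ L / t_tx = 64000 bits / 0.00603333 s = 10.6 Mbps.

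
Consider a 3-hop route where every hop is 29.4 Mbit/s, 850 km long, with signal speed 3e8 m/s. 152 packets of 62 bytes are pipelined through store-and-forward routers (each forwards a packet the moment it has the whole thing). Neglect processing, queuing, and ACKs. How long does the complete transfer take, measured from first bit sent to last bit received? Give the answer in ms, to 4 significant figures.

Per-hop transmission t_tx = L/R = 496/29400000 = 0.0168707 ms.
Per-hop propagation t_prop = 850000/300000000 = 2.83333 ms.
Pipeline fill: first packet needs 3·t_tx to clear all hops; remaining 151 packets each add one t_tx.
Total = (3+152-1)·t_tx + 3·t_prop = 154·0.0168707 + 3·2.83333 = 11.10 ms.

11.10 ms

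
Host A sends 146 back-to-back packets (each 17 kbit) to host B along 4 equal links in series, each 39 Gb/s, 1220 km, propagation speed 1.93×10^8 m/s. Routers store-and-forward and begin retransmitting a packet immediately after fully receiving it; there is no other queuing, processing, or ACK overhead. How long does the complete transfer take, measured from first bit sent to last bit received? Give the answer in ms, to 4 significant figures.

Per-hop transmission t_tx = L/R = 17000/39000000000 = 0.000435897 ms.
Per-hop propagation t_prop = 1220000/193000000 = 6.32124 ms.
Pipeline fill: first packet needs 4·t_tx to clear all hops; remaining 145 packets each add one t_tx.
Total = (4+146-1)·t_tx + 4·t_prop = 149·0.000435897 + 4·6.32124 = 25.35 ms.

25.35 ms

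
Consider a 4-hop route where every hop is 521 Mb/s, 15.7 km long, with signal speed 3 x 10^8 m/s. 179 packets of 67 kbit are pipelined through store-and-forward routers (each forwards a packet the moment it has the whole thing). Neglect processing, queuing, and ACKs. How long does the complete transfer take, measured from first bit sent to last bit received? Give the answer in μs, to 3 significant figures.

23600 μs

Per-hop transmission t_tx = L/R = 67000/521000000 = 128.599 μs.
Per-hop propagation t_prop = 15700/300000000 = 52.3333 μs.
Pipeline fill: first packet needs 4·t_tx to clear all hops; remaining 178 packets each add one t_tx.
Total = (4+179-1)·t_tx + 4·t_prop = 182·128.599 + 4·52.3333 = 23600 μs.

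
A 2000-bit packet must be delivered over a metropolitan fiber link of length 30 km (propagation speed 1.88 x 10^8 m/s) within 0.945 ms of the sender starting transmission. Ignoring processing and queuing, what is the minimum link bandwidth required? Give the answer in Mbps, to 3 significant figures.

Propagation delay = 30000 / 188000000 = 0.159574 ms.
Transmission budget = 0.945 − 0.159574 = 0.785426 ms.
R ≥ L / t_tx = 2000 bits / 0.000785426 s = 2.55 Mbps.

2.55 Mbps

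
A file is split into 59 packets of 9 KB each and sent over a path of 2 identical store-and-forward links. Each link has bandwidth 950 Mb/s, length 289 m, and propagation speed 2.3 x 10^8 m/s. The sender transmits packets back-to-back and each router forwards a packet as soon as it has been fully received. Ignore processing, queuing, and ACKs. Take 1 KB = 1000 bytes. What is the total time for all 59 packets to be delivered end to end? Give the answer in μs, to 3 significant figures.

Per-hop transmission t_tx = L/R = 72000/950000000 = 75.7895 μs.
Per-hop propagation t_prop = 289/2.3e+08 = 1.25652 μs.
Pipeline fill: first packet needs 2·t_tx to clear all hops; remaining 58 packets each add one t_tx.
Total = (2+59-1)·t_tx + 2·t_prop = 60·75.7895 + 2·1.25652 = 4550 μs.

4550 μs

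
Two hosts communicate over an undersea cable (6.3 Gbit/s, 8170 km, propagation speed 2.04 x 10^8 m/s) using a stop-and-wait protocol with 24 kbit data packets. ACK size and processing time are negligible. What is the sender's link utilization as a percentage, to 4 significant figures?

0.004756 %

t_tx = L/R = 24000/6300000000 = 3.80952e-06 s.
t_prop = 8170000/204000000 = 0.040049 s; RTT = 0.080098 s.
Cycle = t_tx + RTT = 0.0801018 s.
Utilization = t_tx / cycle = 3.80952e-06/0.0801018 = 0.004756 %.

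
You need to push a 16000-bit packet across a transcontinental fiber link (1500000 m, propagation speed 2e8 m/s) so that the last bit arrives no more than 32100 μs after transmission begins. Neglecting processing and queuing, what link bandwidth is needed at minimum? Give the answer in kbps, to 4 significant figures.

Propagation delay = 1500000 / 200000000 = 7500 μs.
Transmission budget = 32100 − 7500 = 24600 μs.
R ≥ L / t_tx = 16000 bits / 0.0246 s = 650.4 kbps.

650.4 kbps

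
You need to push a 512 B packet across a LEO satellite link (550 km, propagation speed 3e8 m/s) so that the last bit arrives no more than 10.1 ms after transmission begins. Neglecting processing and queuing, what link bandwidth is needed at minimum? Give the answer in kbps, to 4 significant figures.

L = 4096 bits.
Propagation delay = 550000 / 300000000 = 1.83333 ms.
Transmission budget = 10.1 − 1.83333 = 8.26667 ms.
R ≥ L / t_tx = 4096 bits / 0.00826667 s = 495.5 kbps.

495.5 kbps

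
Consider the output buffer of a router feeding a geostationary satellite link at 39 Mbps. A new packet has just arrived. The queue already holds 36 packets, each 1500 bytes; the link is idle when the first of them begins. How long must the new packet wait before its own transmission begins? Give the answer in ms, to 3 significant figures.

11.1 ms

Each queued packet: L/R = 12000/39000000 = 0.307692 ms.
36 queued → 11.0769 ms.
Queuing delay = 11.1 ms.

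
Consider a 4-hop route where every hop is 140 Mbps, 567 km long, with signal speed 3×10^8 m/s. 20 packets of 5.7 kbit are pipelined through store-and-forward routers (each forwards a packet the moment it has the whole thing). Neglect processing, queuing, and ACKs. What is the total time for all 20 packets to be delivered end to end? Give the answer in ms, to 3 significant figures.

8.50 ms

Per-hop transmission t_tx = L/R = 5700/140000000 = 0.0407143 ms.
Per-hop propagation t_prop = 567000/300000000 = 1.89 ms.
Pipeline fill: first packet needs 4·t_tx to clear all hops; remaining 19 packets each add one t_tx.
Total = (4+20-1)·t_tx + 4·t_prop = 23·0.0407143 + 4·1.89 = 8.50 ms.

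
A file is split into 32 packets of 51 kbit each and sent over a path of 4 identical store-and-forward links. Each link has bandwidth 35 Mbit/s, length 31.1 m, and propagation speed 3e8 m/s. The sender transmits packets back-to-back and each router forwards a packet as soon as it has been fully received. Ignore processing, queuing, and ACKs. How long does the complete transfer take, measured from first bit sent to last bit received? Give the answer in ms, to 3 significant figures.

51.0 ms

Per-hop transmission t_tx = L/R = 51000/35000000 = 1.45714 ms.
Per-hop propagation t_prop = 31.1/300000000 = 0.000103667 ms.
Pipeline fill: first packet needs 4·t_tx to clear all hops; remaining 31 packets each add one t_tx.
Total = (4+32-1)·t_tx + 4·t_prop = 35·1.45714 + 4·0.000103667 = 51.0 ms.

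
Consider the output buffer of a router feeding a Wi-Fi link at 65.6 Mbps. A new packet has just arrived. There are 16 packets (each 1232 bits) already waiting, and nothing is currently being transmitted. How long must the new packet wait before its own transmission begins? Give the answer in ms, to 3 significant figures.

0.300 ms

Each queued packet: L/R = 1232/6.56e+07 = 0.0187805 ms.
16 queued → 0.300488 ms.
Queuing delay = 0.300 ms.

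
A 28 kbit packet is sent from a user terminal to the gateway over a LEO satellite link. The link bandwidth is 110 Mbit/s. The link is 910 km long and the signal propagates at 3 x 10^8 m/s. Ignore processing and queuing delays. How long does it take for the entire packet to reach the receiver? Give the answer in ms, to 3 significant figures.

L = 28000 bits.
Transmission delay = L/R = 28000 / 110000000 = 0.254545 ms.
Propagation delay = d/s = 910000 m / 300000000 m/s = 3.03333 ms.
Total = 3.29 ms.

3.29 ms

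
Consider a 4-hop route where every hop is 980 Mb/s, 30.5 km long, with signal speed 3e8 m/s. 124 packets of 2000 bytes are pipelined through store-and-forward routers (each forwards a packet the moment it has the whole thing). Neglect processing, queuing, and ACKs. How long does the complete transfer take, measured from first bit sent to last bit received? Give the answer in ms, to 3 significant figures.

2.48 ms

Per-hop transmission t_tx = L/R = 16000/980000000 = 0.0163265 ms.
Per-hop propagation t_prop = 30500/300000000 = 0.101667 ms.
Pipeline fill: first packet needs 4·t_tx to clear all hops; remaining 123 packets each add one t_tx.
Total = (4+124-1)·t_tx + 4·t_prop = 127·0.0163265 + 4·0.101667 = 2.48 ms.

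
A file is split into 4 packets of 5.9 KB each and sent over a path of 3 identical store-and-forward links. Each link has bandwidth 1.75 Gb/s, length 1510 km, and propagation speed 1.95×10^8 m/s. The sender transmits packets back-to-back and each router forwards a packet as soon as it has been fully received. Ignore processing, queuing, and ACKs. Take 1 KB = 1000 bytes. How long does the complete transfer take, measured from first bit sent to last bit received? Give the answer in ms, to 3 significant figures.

23.4 ms

Per-hop transmission t_tx = L/R = 47200/1750000000 = 0.0269714 ms.
Per-hop propagation t_prop = 1510000/195000000 = 7.74359 ms.
Pipeline fill: first packet needs 3·t_tx to clear all hops; remaining 3 packets each add one t_tx.
Total = (3+4-1)·t_tx + 3·t_prop = 6·0.0269714 + 3·7.74359 = 23.4 ms.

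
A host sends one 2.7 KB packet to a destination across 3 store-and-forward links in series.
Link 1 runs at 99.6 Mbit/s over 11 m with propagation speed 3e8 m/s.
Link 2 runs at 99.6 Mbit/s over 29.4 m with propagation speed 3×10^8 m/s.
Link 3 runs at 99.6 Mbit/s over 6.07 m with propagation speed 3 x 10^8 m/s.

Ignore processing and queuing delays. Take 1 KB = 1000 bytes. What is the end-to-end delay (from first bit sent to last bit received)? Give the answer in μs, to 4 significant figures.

L = 21600 bits.
Transmission delay per hop = L/R = 21600/99600000 = 216.867 μs; 3 hops → 650.602 μs.
Propagation delays (d/s per hop): 0.0366667, 0.098, 0.0202333 μs; sum = 0.1549 μs.
End-to-end = 650.8 μs.

650.8 μs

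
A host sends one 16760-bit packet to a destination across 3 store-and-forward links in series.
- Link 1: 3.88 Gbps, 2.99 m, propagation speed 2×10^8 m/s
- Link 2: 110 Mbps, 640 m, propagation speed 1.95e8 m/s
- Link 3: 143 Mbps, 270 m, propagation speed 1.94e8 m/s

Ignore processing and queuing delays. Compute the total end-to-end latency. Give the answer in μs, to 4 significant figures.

278.6 μs

Transmission delays (L/R per hop): 4.31959, 152.364, 117.203 μs; sum = 273.886 μs.
Propagation delays (d/s per hop): 0.01495, 3.28205, 1.39175 μs; sum = 4.68875 μs.
End-to-end = 278.6 μs.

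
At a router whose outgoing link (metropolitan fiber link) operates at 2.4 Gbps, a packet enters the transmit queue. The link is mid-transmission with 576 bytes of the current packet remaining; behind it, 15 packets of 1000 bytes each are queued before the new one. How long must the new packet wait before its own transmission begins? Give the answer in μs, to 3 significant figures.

51.9 μs

Each queued packet: L/R = 8000/2400000000 = 3.33333 μs.
15 queued → 50 μs.
Plus remaining 4608 bits of current packet: 1.92 μs.
Queuing delay = 51.9 μs.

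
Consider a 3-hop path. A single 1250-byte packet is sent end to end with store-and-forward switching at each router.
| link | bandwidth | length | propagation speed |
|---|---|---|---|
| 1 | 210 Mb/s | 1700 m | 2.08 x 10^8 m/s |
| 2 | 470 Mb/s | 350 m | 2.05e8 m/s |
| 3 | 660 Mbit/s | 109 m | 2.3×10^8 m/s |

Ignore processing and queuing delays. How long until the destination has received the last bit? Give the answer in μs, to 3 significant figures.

94.4 μs

L = 1250 × 8 = 10000 bits.
Transmission delays (L/R per hop): 47.619, 21.2766, 15.1515 μs; sum = 84.0472 μs.
Propagation delays (d/s per hop): 8.17308, 1.70732, 0.473913 μs; sum = 10.3543 μs.
End-to-end = 94.4 μs.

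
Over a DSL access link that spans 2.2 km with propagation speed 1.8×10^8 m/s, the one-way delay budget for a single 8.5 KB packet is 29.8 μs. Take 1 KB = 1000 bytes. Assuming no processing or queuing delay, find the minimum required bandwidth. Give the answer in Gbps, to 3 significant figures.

L = 68000 bits.
Propagation delay = 2200 / 180000000 = 12.2222 μs.
Transmission budget = 29.8 − 12.2222 = 17.5778 μs.
R ≥ L / t_tx = 68000 bits / 1.75778e-05 s = 3.87 Gbps.

3.87 Gbps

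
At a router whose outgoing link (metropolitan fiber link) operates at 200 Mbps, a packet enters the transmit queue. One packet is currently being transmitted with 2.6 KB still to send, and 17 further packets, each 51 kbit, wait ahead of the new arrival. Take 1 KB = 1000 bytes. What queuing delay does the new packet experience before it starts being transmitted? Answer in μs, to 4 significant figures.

Each queued packet: L/R = 51000/200000000 = 255 μs.
17 queued → 4335 μs.
Plus remaining 20800 bits of current packet: 104 μs.
Queuing delay = 4439 μs.

4439 μs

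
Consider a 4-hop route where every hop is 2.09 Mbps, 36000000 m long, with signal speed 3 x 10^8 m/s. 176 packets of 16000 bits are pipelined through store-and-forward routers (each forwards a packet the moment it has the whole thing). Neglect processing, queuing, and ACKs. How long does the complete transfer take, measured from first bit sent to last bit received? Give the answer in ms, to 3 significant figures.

Per-hop transmission t_tx = L/R = 16000/2.09e+06 = 7.6555 ms.
Per-hop propagation t_prop = 36000000/300000000 = 120 ms.
Pipeline fill: first packet needs 4·t_tx to clear all hops; remaining 175 packets each add one t_tx.
Total = (4+176-1)·t_tx + 4·t_prop = 179·7.6555 + 4·120 = 1850 ms.

1850 ms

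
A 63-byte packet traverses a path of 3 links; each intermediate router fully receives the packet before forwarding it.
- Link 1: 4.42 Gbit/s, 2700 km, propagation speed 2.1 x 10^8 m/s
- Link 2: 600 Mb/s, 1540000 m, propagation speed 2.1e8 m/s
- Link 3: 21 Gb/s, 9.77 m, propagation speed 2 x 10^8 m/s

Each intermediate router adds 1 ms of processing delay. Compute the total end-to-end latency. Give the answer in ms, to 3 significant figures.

L = 63 × 8 = 504 bits.
Transmission delays (L/R per hop): 0.000114027, 0.00084, 2.4e-05 ms; sum = 0.000978027 ms.
Propagation delays (d/s per hop): 12.8571, 7.33333, 4.885e-05 ms; sum = 20.1905 ms.
Processing at 2 router(s): 2 × 1 ms = 2 ms.
End-to-end = 22.2 ms.

22.2 ms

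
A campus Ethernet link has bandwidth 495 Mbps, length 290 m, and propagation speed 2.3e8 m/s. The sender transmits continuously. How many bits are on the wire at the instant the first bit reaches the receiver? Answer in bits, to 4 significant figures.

624.1 bits

Propagation delay = 290 / 2.3e+08 = 1.26087e-06 s.
BDP = R × t_prop = 495000000 × 1.26087e-06 = 624.13 bits.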